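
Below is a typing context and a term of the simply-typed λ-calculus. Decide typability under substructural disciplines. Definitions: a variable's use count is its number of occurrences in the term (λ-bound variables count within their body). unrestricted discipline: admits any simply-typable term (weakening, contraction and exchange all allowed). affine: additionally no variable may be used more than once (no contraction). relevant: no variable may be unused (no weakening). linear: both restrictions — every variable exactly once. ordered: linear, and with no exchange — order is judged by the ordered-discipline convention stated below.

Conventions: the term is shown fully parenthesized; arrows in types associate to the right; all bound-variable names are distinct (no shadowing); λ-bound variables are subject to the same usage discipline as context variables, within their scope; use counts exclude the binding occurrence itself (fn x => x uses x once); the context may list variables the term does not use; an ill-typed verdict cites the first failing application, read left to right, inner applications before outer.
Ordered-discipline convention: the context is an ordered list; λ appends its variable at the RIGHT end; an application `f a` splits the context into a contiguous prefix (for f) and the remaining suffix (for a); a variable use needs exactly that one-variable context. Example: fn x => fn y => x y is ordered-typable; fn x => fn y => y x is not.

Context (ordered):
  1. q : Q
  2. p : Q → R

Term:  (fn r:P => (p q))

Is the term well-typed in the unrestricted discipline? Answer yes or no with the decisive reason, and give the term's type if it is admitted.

yes — simply typable at P → R; W, C, E all held; term : P → R
counts: q: 1×, p: 1×, r [bound]: 0×
left-to-right use order: p, q
typing: the term checks, with type P → R
summary: ordered ✗ | linear ✗ | affine ✓ | relevant ✗ | unrestricted ✓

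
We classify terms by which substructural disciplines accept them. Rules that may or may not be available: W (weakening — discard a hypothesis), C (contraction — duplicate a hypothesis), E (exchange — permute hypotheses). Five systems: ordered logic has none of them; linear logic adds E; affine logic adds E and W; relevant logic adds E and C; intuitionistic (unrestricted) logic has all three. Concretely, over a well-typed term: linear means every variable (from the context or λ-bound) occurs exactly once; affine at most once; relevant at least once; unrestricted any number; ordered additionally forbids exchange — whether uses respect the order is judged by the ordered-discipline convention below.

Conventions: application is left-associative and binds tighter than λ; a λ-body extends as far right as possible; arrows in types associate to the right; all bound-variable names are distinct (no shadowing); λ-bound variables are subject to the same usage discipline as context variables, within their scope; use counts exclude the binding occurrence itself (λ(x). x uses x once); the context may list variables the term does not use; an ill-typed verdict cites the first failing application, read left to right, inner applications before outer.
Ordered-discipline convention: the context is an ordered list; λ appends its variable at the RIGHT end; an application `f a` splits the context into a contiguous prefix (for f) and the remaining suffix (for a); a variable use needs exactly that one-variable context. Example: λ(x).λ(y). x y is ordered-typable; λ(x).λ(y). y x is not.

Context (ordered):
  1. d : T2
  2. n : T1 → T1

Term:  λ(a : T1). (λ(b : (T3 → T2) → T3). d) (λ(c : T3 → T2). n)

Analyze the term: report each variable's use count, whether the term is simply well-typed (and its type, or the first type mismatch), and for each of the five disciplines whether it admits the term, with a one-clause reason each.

variable uses: d: 1×; n: 1×; a [bound]: 0×; b [bound]: 0×; c [bound]: 0×
order of uses: d, n
typing: ill-typed: an application expects (T3 → T2) → T3 but receives (T3 → T2) → T1 → T1
ordered: ✗, not simply typable
linear: ✗, fails simple typing
affine: ✗, a type mismatch blocks all five
relevant: ✗, the type mismatch rejects it
unrestricted: ✗, not simply typable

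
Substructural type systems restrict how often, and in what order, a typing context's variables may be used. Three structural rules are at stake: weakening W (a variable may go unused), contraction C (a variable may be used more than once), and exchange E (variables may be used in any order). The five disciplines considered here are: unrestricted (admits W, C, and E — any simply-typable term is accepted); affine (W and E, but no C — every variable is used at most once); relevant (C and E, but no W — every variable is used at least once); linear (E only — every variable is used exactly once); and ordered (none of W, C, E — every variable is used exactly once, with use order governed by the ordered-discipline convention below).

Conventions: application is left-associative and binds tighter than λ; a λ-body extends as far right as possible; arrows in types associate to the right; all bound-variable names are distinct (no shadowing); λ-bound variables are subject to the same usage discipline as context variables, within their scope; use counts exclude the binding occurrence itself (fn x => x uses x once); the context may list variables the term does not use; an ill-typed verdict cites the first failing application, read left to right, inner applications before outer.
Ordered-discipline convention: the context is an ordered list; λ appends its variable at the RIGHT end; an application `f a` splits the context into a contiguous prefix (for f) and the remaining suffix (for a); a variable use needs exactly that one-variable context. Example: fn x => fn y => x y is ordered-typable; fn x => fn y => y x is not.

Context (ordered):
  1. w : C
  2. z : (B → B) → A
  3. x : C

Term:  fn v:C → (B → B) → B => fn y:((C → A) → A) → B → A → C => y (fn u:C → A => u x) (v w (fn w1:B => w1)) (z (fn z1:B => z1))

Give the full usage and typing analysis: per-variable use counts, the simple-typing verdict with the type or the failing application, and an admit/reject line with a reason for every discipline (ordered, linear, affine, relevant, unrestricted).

variable uses: w=1, z=1, x=1, v (bound)=1, y (bound)=1, u (bound)=1, w1 (bound)=1, z1 (bound)=1
order of uses: y, u, x, v, w, w1, z, z1
typing: well-typed at (C → (B → B) → B) → (((C → A) → A) → B → A → C) → C
ordered: ✗ — needs exchange: uses follow y, u, x, v, w, w1, z, z1
linear: ✓ — w, z, x, v, y, u, w1, z1: one use apiece
affine: ✓ — w, z, x, v, y, u, w1, z1: no repeats, contraction unneeded
relevant: ✓ — none of w, z, x, v, y, u, w1, z1 goes unused
unrestricted: ✓ — typability at (C → (B → B) → B) → (((C → A) → A) → B → A → C) → C is all that's needed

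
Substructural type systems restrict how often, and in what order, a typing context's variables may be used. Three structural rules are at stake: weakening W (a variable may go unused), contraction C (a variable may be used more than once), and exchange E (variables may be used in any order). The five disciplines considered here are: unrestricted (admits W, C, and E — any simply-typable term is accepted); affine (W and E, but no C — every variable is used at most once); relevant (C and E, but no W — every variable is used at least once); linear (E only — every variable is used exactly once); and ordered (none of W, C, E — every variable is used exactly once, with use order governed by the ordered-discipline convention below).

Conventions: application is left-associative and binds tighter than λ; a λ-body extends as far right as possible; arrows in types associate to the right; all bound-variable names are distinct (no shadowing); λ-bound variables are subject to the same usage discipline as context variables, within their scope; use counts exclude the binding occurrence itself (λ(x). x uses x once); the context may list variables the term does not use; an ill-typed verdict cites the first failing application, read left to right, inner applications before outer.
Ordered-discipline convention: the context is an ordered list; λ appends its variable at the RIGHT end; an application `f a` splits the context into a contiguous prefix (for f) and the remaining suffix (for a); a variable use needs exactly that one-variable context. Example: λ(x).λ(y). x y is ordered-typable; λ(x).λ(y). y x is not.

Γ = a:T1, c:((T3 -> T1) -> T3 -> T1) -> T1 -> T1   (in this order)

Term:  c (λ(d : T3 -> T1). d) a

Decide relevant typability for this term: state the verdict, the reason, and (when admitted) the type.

yes — every one of a, c, d appears; term : T1
use counts: a: 1×, c: 1×, d [bound]: 1×
uses in reading order: c, d, a
typing: well-typed at T1
across the five disciplines: ordered ✗ | linear ✓ | affine ✓ | relevant ✓ | unrestricted ✓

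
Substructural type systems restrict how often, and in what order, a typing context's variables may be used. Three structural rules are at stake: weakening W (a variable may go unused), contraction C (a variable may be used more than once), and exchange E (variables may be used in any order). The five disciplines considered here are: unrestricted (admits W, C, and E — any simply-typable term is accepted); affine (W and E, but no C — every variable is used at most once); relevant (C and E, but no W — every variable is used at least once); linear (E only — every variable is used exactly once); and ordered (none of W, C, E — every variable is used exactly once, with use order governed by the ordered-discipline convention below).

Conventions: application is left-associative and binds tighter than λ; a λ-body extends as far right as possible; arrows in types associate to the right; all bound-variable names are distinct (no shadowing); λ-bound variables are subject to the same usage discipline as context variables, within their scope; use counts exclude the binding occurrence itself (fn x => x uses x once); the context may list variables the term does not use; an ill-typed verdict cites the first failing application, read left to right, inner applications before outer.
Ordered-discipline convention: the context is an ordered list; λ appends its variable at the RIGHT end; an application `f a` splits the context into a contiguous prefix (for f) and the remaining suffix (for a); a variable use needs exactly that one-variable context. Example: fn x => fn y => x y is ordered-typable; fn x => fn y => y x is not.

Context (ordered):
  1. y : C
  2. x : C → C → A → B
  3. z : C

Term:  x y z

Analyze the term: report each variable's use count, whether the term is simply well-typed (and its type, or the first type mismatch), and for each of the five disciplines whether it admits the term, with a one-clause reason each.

counts: y ×1, x ×1, z ×1
uses in reading order: x, y, z
typing: the term checks, with type A → B
ordered: ✗ — no contiguous prefix/suffix split fits x, y, z
linear: ✓ — y, x, z: one use apiece
affine: ✓ — y, x, z: no repeats, contraction unneeded
relevant: ✓ — y, x, z: all used, weakening unneeded
unrestricted: ✓ — well-typed at A → B; no restrictions here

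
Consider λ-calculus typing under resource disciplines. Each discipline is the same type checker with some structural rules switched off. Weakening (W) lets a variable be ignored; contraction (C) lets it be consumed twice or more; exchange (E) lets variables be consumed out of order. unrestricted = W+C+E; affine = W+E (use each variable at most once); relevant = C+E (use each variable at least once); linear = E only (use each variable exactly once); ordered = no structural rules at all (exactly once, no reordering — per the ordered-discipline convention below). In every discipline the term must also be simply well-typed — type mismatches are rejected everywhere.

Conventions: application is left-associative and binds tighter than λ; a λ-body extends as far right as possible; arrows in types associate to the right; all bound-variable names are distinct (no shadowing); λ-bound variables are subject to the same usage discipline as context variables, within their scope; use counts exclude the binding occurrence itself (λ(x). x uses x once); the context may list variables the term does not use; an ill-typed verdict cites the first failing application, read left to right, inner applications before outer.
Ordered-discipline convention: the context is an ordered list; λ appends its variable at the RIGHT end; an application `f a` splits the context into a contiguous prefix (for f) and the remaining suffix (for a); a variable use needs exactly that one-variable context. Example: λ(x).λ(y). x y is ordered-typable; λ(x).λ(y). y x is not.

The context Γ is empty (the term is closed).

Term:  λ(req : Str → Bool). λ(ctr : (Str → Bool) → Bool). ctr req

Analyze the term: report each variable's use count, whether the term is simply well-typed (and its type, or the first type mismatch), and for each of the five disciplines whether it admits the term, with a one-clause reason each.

usage: req (bound): 1×, ctr (bound): 1×
order of uses: ctr, req
typing: ✓ — (Str → Bool) → ((Str → Bool) → Bool) → Bool
ordered ✗ (use order ctr, req needs exchange)
linear ✓ (each of req, ctr used exactly once)
affine ✓ (at most one use each (req, ctr))
relevant ✓ (none of req, ctr goes unused)
unrestricted ✓ (typability at (Str → Bool) → ((Str → Bool) → Bool) → Bool is all that's needed)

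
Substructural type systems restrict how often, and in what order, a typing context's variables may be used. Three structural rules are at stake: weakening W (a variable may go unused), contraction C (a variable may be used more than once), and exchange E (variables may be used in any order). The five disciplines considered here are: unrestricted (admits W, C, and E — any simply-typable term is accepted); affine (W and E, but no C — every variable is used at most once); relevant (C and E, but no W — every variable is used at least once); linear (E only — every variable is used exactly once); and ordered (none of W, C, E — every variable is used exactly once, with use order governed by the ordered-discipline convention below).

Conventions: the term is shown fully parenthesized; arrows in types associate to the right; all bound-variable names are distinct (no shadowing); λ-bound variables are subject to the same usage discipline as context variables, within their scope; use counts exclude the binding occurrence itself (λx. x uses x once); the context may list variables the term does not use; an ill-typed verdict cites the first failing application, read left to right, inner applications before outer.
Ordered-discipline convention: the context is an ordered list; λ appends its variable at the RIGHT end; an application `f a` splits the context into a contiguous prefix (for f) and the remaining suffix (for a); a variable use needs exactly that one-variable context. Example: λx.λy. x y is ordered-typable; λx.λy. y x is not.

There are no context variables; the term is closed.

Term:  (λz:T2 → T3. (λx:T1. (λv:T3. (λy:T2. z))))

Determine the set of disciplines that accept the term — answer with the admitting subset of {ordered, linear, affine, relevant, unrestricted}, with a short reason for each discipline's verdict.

admitting disciplines: affine, unrestricted
use counts: z (λ-bound): 1×; x (λ-bound): 0×; v (λ-bound): 0×; y (λ-bound): 0×
order of uses: z
typing: well-typed — term : (T2 → T3) → T1 → T3 → T2 → T2 → T3
ordered: ✗, x, v, y never used (weakening)
linear: ✗, x, v, y never used (weakening)
affine: ✓, z, x, v, y: no repeats, contraction unneeded
relevant: ✗, x, v, y never used (weakening)
unrestricted: ✓, type-checks ((T2 → T3) → T1 → T3 → T2 → T2 → T3) and nothing is barred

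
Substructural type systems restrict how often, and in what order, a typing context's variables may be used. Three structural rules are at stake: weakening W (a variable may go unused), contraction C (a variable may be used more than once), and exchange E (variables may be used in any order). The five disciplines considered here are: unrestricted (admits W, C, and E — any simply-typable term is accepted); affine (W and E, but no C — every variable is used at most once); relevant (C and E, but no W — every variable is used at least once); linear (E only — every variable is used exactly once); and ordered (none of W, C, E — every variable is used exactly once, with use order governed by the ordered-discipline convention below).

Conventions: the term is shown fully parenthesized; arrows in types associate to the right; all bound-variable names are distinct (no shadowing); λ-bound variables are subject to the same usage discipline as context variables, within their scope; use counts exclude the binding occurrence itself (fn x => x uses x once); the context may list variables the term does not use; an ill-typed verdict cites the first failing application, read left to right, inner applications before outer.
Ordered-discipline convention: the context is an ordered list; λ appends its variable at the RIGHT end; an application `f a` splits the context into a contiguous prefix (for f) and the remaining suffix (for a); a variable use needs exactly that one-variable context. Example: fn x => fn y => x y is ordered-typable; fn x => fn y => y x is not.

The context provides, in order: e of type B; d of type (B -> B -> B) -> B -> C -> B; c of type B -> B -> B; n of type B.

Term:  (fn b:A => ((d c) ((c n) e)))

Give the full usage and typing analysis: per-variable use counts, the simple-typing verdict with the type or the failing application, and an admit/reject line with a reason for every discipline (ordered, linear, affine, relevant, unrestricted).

variable uses: e: 1×, d: 1×, c: 2×, n: 1×, b (bound): 0×
order of uses: d, c, c, n, e
typing: ✓ — A -> C -> B
ordered ✗ (uses contraction: c ×2; unused: b — weakening required)
linear ✗ (uses contraction: c ×2; unused: b — weakening required)
affine ✗ (uses contraction: c ×2)
relevant ✗ (unused: b — weakening required)
unrestricted ✓ (simply typable at A -> C -> B; W, C, E all held)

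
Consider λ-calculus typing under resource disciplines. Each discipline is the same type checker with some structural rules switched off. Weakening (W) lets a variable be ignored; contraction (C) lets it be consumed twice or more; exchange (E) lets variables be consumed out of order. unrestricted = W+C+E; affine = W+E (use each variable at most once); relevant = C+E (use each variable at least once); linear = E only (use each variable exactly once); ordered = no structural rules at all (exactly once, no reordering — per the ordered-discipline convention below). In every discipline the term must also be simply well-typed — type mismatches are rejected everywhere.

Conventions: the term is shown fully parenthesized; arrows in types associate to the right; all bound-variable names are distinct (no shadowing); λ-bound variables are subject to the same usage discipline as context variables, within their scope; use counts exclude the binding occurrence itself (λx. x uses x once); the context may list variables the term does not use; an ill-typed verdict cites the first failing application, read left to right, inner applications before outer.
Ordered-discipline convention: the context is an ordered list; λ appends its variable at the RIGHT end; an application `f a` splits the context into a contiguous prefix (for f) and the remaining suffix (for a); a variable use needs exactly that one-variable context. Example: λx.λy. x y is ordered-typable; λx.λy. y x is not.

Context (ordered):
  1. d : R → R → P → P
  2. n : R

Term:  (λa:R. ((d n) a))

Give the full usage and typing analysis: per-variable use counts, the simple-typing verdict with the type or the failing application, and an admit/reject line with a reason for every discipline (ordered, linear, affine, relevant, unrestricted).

use counts: d=1; n=1; a (λ-bound)=1
uses in reading order: d, n, a
typing: well-typed at R → P → P
ordered ✓ (one use each (d, n, a); ordered split holds)
linear ✓ (each of d, n, a used exactly once)
affine ✓ (none of d, n, a used more than once)
relevant ✓ (at least one use each (d, n, a))
unrestricted ✓ (type-checks (R → P → P) and nothing is barred)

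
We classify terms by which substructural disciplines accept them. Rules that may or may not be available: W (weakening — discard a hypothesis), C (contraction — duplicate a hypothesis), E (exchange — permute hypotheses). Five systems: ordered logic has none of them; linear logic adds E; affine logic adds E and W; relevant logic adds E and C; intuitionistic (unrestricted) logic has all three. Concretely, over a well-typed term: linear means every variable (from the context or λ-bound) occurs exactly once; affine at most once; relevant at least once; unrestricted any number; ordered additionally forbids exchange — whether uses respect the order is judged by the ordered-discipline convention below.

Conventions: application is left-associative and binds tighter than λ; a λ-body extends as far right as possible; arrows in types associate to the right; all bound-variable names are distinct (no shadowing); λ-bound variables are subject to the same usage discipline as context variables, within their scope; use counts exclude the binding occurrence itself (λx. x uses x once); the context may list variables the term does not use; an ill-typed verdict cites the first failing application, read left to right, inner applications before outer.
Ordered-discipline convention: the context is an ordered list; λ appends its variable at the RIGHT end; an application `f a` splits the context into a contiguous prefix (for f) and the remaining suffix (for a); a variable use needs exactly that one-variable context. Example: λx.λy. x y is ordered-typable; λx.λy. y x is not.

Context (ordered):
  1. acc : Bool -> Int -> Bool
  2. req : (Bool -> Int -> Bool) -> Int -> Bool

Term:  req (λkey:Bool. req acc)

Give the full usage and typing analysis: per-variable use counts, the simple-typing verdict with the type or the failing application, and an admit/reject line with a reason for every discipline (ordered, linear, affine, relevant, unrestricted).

use counts: acc=1; req=2; key [bound]=0
use order (left to right): req, req, acc
typing: well-typed — term : Int -> Bool
ordered ✗ (repeated use of req ×2; key never used (weakening))
linear ✗ (repeated use of req ×2; key never used (weakening))
affine ✗ (repeated use of req ×2)
relevant ✗ (key never used (weakening))
unrestricted ✓ (typability at Int -> Bool is all that's needed)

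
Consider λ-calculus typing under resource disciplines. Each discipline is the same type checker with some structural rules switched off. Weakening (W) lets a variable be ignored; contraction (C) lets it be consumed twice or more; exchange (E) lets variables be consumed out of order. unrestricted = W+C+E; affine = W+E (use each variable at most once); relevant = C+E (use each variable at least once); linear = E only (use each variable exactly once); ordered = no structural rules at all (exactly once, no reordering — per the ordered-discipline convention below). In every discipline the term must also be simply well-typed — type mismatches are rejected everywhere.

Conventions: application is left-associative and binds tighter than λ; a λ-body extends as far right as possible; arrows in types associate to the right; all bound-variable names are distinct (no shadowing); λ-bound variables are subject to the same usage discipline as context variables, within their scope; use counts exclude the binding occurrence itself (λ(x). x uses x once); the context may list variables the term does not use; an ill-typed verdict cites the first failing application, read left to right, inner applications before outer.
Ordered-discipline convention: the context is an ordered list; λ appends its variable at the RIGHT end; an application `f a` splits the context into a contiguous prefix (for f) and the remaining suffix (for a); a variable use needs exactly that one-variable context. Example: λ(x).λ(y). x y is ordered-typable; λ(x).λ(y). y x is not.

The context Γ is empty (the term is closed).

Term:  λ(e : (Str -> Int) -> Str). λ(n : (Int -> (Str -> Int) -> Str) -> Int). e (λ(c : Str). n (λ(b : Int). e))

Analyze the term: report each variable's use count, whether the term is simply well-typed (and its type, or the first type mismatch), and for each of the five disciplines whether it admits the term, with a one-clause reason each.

use counts: e (λ-bound)=2, n (λ-bound)=1, c (λ-bound)=0, b (λ-bound)=0
uses in reading order: e, n, e
typing: the term checks, with type ((Str -> Int) -> Str) -> ((Int -> (Str -> Int) -> Str) -> Int) -> Str
ordered: ✗, needs contraction — e ×2; needs weakening: c, b unused
linear: ✗, needs contraction — e ×2; needs weakening: c, b unused
affine: ✗, needs contraction — e ×2
relevant: ✗, needs weakening: c, b unused
unrestricted: ✓, typability at ((Str -> Int) -> Str) -> ((Int -> (Str -> Int) -> Str) -> Int) -> Str is all that's needed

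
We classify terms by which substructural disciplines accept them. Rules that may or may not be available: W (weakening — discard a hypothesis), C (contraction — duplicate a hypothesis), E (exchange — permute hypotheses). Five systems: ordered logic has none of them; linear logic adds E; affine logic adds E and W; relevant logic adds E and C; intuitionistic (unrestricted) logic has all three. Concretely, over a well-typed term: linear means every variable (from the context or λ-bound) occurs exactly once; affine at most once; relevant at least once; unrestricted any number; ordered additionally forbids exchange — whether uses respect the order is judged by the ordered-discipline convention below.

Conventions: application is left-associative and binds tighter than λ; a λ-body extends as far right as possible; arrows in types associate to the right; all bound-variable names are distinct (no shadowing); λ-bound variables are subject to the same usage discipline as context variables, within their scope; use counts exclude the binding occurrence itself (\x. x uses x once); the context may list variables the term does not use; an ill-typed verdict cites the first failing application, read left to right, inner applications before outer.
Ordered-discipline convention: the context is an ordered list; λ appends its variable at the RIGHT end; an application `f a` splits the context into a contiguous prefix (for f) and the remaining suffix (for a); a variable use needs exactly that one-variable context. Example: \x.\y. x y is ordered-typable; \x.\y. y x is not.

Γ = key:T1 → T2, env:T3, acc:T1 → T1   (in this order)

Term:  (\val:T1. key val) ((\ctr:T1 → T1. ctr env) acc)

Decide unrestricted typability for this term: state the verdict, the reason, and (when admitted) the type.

no — the type mismatch rejects it
variable uses: key=1; env=1; acc=1; val (λ-bound)=1; ctr (λ-bound)=1
uses in reading order: key, val, ctr, env, acc
typing: ill-typed: an argument T3 mismatches the expected T1
all disciplines: ordered ✗, linear ✗, affine ✗, relevant ✗, unrestricted ✗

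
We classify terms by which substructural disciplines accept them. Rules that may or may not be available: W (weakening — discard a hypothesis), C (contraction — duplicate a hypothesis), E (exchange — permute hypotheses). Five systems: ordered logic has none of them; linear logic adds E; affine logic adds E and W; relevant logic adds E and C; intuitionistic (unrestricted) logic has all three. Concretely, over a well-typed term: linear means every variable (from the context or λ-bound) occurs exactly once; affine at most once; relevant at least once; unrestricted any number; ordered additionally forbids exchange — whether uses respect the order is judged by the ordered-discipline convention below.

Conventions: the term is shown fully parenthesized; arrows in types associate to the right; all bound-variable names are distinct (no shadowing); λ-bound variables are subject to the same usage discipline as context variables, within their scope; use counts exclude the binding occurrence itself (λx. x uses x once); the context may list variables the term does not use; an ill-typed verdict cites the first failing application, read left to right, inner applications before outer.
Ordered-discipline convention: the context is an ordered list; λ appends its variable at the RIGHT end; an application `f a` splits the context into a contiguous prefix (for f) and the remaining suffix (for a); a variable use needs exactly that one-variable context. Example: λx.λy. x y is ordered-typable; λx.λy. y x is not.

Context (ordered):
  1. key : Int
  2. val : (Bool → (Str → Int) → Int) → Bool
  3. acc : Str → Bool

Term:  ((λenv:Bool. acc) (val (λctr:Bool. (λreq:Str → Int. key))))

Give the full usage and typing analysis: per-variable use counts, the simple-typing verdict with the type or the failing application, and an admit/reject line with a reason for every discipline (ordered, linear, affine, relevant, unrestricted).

usage: key: 1; val: 1; acc: 1; env (λ-bound): 0; ctr (λ-bound): 0; req (λ-bound): 0
use order (left to right): acc, val, key
typing: well-typed at Str → Bool
ordered: ✗ — needs weakening: env, ctr, req unused
linear: ✗ — needs weakening: env, ctr, req unused
affine: ✓ — none of key, val, acc, env, ctr, req used more than once
relevant: ✗ — needs weakening: env, ctr, req unused
unrestricted: ✓ — type-checks (Str → Bool) and nothing is barred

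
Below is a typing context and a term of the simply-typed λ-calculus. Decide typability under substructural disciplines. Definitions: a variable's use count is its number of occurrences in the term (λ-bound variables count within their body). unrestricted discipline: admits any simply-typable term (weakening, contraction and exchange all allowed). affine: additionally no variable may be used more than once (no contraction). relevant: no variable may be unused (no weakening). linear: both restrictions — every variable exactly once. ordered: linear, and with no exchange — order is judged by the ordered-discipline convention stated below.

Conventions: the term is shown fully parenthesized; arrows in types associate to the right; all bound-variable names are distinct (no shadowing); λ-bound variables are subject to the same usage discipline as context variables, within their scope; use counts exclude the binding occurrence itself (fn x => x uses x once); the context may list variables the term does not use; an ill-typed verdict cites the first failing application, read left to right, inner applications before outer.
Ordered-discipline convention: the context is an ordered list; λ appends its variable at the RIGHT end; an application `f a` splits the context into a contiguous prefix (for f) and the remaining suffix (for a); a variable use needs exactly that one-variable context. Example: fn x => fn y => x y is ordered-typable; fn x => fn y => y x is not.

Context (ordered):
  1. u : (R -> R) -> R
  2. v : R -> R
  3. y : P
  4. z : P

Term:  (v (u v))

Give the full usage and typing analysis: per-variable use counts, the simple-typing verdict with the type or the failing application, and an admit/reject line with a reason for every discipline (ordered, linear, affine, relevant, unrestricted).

use counts: u=1; v=2; y=0; z=0
uses in reading order: v, u, v
typing: the term checks, with type R
ordered: ✗, needs contraction — v ×2; unused: y, z — weakening required
linear: ✗, needs contraction — v ×2; unused: y, z — weakening required
affine: ✗, needs contraction — v ×2
relevant: ✗, unused: y, z — weakening required
unrestricted: ✓, type-checks (R) and nothing is barred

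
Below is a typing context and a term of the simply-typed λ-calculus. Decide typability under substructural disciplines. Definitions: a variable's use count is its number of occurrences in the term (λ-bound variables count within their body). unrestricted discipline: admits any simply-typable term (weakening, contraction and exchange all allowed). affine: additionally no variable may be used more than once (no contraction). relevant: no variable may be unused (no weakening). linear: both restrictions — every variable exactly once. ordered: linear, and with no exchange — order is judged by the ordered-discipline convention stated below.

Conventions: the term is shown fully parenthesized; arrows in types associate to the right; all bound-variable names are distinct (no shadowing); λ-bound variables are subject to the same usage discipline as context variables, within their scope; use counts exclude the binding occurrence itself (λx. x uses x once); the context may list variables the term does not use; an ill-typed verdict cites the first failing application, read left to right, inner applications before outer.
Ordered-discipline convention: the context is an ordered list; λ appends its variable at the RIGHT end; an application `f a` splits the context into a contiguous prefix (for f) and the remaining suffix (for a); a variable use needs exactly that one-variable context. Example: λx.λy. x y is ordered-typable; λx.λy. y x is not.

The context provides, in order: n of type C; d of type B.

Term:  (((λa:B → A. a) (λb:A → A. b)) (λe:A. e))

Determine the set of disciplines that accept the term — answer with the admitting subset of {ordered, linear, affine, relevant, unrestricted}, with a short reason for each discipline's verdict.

admitted by: none
use counts: n: 0×; d: 0×; a [bound]: 1×; b [bound]: 1×; e [bound]: 1×
uses in reading order: a, b, e
typing: ill-typed: an application expects B → A but receives (A → A) → A → A
ordered ✗ (not simply typable)
linear ✗ (fails simple typing)
affine ✗ (a type mismatch blocks all five)
relevant ✗ (the type mismatch rejects it)
unrestricted ✗ (not simply typable)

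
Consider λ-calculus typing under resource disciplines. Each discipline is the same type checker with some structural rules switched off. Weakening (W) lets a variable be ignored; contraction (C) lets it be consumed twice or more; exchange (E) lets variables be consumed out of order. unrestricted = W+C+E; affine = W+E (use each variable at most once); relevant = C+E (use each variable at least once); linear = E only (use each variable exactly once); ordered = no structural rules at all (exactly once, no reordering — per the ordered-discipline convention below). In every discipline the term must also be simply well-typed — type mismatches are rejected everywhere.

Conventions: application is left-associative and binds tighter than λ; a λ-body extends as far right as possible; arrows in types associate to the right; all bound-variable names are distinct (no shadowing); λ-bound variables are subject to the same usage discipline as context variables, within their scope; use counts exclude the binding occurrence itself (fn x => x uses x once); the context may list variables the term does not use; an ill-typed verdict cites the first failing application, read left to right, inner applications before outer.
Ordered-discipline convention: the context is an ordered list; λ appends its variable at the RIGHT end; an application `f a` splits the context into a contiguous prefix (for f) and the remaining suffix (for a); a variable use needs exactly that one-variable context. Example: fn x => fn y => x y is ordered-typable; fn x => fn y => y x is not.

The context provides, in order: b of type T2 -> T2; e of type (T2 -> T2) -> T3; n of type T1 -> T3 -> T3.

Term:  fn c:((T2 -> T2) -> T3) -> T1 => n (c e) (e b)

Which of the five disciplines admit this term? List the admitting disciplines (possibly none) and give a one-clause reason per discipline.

admitted by: relevant, unrestricted
use counts: b: 1×; e: 2×; n: 1×; c (λ-bound): 1×
use order (left to right): n, c, e, e, b
typing: the term checks, with type (((T2 -> T2) -> T3) -> T1) -> T3
ordered ✗ (e ×2 used more than once (contraction))
linear ✗ (e ×2 used more than once (contraction))
affine ✗ (e ×2 used more than once (contraction))
relevant ✓ (b, e, n, c: all used, weakening unneeded)
unrestricted ✓ (typability at (((T2 -> T2) -> T3) -> T1) -> T3 is all that's needed)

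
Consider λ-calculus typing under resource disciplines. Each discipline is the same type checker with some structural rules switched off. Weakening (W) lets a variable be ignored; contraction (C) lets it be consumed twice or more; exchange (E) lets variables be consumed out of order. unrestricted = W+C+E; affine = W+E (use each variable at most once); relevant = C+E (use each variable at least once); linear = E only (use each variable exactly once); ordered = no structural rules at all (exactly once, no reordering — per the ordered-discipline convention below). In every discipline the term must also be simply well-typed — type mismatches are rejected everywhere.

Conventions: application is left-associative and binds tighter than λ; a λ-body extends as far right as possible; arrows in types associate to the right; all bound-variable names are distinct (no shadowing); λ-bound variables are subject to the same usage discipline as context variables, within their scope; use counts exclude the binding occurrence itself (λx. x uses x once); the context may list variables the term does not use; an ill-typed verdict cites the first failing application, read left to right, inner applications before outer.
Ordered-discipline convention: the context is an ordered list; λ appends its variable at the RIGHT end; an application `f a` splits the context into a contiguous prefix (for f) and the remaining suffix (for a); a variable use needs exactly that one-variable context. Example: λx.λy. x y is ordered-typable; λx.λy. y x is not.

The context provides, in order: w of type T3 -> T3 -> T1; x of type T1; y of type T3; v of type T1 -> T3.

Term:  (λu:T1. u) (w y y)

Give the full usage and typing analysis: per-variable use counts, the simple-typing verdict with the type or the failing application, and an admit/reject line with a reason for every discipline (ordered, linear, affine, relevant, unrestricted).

use counts: w: 1; x: 0; y: 2; v: 0; u (λ-bound): 1
uses in reading order: u, w, y, y
typing: well-typed — term : T1
ordered: ✗ — needs contraction — y ×2; x, v never used (weakening)
linear: ✗ — needs contraction — y ×2; x, v never used (weakening)
affine: ✗ — needs contraction — y ×2
relevant: ✗ — x, v never used (weakening)
unrestricted: ✓ — typability at T1 is all that's needed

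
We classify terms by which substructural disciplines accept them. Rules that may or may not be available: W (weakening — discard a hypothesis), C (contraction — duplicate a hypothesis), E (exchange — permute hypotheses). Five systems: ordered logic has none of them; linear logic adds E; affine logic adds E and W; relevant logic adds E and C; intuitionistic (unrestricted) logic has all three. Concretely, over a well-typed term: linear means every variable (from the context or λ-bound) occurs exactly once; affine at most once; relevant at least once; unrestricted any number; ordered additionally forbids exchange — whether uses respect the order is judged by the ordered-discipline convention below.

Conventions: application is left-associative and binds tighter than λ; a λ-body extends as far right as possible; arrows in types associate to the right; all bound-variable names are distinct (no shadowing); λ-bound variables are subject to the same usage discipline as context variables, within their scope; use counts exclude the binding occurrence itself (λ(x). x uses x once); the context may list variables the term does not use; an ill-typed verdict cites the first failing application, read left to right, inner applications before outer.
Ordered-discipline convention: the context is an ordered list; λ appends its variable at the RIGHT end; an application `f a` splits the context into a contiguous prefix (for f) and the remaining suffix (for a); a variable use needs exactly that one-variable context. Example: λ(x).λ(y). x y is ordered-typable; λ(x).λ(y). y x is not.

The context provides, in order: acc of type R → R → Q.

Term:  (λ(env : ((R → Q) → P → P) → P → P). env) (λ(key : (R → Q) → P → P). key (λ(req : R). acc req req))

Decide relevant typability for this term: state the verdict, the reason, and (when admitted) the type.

yes — acc, env, key, req: all used, weakening unneeded; term : ((R → Q) → P → P) → P → P
use counts: acc: 1×, env [bound]: 1×, key [bound]: 1×, req [bound]: 2×
use order (left to right): env, key, acc, req, req
typing: ✓ — ((R → Q) → P → P) → P → P
summary: ordered ✗ | linear ✗ | affine ✗ | relevant ✓ | unrestricted ✓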